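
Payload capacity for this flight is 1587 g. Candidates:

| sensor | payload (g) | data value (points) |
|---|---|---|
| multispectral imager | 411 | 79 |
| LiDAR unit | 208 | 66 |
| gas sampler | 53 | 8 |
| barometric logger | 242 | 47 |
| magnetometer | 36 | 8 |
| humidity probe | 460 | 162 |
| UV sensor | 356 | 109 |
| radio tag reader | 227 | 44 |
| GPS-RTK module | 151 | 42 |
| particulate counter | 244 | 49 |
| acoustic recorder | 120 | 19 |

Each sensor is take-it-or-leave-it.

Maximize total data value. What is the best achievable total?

458

Greedy by ratio would take LiDAR unit + magnetometer + humidity probe + UV sensor + GPS-RTK module + particulate counter + acoustic recorder: 1575 g used, total 455.
The 400 g tied up in magnetometer and particulate counter and acoustic recorder is better spent on multispectral imager — total rises to 458 (1586 g).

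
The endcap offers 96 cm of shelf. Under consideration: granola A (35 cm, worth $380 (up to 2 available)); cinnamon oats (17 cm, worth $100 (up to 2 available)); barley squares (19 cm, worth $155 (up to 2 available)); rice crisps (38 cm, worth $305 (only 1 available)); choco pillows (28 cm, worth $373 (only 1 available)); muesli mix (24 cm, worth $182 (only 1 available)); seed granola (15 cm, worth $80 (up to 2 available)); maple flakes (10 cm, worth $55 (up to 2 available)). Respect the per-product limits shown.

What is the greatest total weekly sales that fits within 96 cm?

963

Granola A + barley squares + choco pillows + maple flakes uses 92 of the 96 cm and totals 963.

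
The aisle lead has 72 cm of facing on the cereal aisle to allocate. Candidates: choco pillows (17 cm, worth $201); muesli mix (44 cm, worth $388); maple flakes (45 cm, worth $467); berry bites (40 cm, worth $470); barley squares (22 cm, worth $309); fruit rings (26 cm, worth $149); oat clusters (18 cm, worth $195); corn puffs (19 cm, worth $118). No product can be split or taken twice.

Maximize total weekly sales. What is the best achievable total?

779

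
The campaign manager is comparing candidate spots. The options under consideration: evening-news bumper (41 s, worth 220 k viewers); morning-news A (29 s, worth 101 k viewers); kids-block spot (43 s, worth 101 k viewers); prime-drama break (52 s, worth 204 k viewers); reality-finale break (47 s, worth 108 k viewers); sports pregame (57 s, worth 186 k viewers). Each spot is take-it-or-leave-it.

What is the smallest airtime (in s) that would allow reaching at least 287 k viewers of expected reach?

Minimise s subject to total expected reach ≥ 287.
evening-news bumper + morning-news A: 321 expected reach at 70 s.
No combination under 70 s hits 287.

70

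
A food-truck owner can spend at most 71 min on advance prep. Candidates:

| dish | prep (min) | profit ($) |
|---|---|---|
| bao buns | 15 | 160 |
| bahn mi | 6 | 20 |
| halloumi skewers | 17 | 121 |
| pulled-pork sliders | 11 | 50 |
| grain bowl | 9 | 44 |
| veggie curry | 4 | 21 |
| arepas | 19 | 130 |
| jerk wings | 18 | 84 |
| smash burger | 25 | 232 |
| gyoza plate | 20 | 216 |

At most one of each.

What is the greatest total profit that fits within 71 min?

By profit per min: gyoza plate 10.80, bao buns 10.67, smash burger 9.28, halloumi skewers 7.12 lead.
Filling by ratio: bao buns + bahn mi + veggie curry + smash burger + gyoza plate for 649, with 1 min left unused.
Replace bahn mi and veggie curry with pulled-pork sliders: the trade gains 9 net, giving 658 at 71 min.
The closest alternative, bao buns + grain bowl + smash burger + gyoza plate, reaches only 652.

658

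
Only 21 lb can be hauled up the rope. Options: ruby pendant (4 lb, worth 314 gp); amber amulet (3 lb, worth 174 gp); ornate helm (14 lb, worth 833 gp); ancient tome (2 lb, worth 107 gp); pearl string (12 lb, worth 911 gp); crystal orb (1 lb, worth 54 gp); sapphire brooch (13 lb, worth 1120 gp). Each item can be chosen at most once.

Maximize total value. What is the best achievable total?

1662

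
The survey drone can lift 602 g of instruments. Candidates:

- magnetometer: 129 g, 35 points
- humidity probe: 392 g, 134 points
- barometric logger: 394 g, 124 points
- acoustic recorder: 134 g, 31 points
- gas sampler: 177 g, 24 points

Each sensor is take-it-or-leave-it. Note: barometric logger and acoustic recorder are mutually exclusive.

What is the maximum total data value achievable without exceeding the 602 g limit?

Taking magnetometer + humidity probe: 521 g used, 169 in data value.
The spare 81 g is too small for any remaining sensor, and no feasible exchange beats 169.

169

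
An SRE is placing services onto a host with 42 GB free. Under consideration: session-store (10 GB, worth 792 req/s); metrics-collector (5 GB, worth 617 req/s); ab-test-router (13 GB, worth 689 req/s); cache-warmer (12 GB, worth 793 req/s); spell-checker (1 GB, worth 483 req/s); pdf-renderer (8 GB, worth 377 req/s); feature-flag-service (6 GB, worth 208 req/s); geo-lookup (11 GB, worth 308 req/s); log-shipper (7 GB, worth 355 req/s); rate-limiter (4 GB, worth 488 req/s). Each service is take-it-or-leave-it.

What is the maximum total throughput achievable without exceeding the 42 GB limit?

3550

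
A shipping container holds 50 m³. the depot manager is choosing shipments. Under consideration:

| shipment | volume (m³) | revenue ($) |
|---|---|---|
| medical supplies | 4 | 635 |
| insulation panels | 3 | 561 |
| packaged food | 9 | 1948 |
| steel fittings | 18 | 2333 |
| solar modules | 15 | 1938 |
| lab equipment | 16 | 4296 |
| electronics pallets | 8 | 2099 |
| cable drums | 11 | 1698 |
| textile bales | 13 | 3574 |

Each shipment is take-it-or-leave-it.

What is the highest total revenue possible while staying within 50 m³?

By revenue per m³: textile bales 274.92, lab equipment 268.50, electronics pallets 262.38 lead.
A density-first pass picks insulation panels + packaged food + lab equipment + electronics pallets + textile bales — 12478 at 49 m³.
Dropping insulation panels frees 3 m³; slotting in medical supplies (4 m³) lifts the total to 12552 at 50 m³.
Every other selection either busts 50 m³ or fails to beat 12552.

12552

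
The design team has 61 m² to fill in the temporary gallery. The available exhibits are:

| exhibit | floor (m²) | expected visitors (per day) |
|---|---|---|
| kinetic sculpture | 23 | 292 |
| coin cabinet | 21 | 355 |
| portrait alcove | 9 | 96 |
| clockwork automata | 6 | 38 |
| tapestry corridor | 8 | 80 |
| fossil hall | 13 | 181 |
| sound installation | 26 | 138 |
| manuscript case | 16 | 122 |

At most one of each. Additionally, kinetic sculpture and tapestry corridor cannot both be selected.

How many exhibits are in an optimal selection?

3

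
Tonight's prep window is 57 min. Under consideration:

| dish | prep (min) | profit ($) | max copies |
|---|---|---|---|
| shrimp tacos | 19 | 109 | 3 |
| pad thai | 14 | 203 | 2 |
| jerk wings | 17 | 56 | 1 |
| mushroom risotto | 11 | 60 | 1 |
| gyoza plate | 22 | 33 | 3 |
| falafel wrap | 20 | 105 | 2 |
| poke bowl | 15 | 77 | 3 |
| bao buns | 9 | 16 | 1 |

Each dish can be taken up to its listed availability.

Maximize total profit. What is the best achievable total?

Taking the top-ratio dishes first gives shrimp tacos + 2×pad thai + bao buns for 531 (56 min).
Dropping shrimp tacos and bao buns frees 28 min; slotting in mushroom risotto + poke bowl (26 min) lifts the total to 543 at 54 min.
The spare 3 min is too small for any remaining dish, and no exchange beats 543.

543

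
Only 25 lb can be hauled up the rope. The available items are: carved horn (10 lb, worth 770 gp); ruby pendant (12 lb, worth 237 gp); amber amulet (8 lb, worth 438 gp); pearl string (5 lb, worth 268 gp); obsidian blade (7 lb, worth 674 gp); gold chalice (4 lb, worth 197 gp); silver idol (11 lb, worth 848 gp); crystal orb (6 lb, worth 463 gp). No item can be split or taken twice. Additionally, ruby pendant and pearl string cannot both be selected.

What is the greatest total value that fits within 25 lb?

Density check — obsidian blade 96.29, crystal orb 77.17, silver idol 77.09 are the best per lb.
Best packing: obsidian blade + silver idol + crystal orb — 24 lb, 1985 total.

1985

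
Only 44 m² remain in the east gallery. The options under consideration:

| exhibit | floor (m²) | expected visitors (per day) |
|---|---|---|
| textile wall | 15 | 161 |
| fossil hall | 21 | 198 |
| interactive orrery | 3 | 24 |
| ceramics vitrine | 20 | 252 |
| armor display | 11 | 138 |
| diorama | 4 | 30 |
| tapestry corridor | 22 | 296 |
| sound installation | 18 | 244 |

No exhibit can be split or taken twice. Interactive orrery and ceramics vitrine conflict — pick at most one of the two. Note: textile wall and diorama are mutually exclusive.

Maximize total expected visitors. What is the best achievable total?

570

Filling by ratio: interactive orrery + tapestry corridor + sound installation for 564, with 1 m² left unused.
Dropping interactive orrery frees 3 m²; slotting in diorama (4 m²) lifts the total to 570 at 44 m².
The closest alternative, interactive orrery + tapestry corridor + sound installation, reaches only 564.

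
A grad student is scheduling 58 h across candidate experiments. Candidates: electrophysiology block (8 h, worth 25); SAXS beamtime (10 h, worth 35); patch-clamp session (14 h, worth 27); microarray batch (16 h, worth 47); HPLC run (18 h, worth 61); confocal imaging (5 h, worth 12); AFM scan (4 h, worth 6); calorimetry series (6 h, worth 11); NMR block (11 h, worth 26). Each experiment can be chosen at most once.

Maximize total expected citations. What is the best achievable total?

By expected citations per h: SAXS beamtime 3.50, HPLC run 3.39, electrophysiology block 3.12, microarray batch 2.94 lead.
The ratio ordering already packs tightly: electrophysiology block + SAXS beamtime + microarray batch + HPLC run + confocal imaging, 57 h, 180.
Nothing else within 58 h beats 180.

180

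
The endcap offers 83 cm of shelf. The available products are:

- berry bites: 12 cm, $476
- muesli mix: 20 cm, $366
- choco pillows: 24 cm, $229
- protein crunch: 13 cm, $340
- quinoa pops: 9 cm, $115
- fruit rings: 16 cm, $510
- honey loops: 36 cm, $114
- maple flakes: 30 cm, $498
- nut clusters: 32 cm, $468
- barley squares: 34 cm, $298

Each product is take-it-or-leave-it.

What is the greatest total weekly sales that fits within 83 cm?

A density-first pass picks berry bites + muesli mix + protein crunch + quinoa pops + fruit rings — 1807 at 70 cm.
Dropping muesli mix frees 20 cm; slotting in maple flakes (30 cm) lifts the total to 1939 at 80 cm.
No other feasible combination exceeds 1939.

1939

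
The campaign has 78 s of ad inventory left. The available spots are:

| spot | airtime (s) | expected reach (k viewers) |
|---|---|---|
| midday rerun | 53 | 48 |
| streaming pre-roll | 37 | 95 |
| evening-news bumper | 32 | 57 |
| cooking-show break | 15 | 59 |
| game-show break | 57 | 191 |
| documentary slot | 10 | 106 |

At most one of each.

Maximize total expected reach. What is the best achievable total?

297

Density check — documentary slot 10.60, cooking-show break 3.93, game-show break 3.35, streaming pre-roll 2.57 are the best per s.
Taking the top-ratio spots first gives streaming pre-roll + cooking-show break + documentary slot for 260 (62 s).
Replace streaming pre-roll and cooking-show break with game-show break: the trade gains 37 net, giving 297 at 67 s.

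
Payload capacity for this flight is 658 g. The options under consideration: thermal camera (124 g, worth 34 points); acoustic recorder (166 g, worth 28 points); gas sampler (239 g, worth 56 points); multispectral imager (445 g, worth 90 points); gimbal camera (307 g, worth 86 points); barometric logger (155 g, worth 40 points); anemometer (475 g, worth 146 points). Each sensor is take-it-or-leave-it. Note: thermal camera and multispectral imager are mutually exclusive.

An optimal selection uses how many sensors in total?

2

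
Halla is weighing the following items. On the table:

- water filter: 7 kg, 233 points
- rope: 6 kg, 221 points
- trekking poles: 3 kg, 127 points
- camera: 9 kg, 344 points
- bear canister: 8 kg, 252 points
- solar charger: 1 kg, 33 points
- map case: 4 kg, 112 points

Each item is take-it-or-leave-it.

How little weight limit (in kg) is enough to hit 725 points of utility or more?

Minimise kg subject to total utility ≥ 725.
rope + trekking poles + camera + solar charger: 725 utility at 19 kg.
No combination under 19 kg hits 725.

19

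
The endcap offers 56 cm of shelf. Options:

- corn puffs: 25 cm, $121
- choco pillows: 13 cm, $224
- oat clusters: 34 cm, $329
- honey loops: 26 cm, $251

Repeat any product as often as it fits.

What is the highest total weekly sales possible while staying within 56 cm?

896

Best packing: 4×choco pillows — 52 cm, 896 total.
No other feasible combination exceeds 896.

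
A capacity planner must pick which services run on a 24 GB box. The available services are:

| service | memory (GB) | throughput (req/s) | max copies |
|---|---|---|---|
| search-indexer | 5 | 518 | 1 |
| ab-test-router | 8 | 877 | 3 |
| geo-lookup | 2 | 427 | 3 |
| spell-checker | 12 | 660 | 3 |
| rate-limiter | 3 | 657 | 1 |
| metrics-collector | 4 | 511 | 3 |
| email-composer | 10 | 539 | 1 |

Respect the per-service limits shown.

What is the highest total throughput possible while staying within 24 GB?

Density check — rate-limiter 219.00, geo-lookup 213.50, metrics-collector 127.75, ab-test-router 109.62 are the best per GB.
A density-first pass picks 3×geo-lookup + rate-limiter + 3×metrics-collector — 3471 at 21 GB.
Dropping geo-lookup frees 2 GB; slotting in search-indexer (5 GB) lifts the total to 3562 at 24 GB.

3562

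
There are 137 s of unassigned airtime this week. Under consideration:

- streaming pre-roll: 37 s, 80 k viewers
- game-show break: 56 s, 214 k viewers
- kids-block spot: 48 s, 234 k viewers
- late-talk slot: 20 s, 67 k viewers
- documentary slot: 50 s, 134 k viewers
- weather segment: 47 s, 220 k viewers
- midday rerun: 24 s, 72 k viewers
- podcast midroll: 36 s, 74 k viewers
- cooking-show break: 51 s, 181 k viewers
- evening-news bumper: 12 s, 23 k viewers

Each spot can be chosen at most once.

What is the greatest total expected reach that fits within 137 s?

549

A density-first pass picks kids-block spot + late-talk slot + weather segment + evening-news bumper — 544 at 127 s.
The 20 s tied up in late-talk slot is better spent on midday rerun — total rises to 549 (131 s).
No other feasible combination exceeds 549.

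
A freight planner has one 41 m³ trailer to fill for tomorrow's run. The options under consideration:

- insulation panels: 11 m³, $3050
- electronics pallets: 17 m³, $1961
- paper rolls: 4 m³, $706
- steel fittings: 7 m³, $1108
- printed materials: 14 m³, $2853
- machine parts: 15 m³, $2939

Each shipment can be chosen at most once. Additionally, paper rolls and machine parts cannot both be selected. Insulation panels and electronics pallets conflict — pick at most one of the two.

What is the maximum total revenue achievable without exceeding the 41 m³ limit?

The ratio ordering already packs tightly: insulation panels + printed materials + machine parts, 40 m³, 8842.
Runner-up insulation panels + paper rolls + steel fittings + printed materials tops out at 7717.

8842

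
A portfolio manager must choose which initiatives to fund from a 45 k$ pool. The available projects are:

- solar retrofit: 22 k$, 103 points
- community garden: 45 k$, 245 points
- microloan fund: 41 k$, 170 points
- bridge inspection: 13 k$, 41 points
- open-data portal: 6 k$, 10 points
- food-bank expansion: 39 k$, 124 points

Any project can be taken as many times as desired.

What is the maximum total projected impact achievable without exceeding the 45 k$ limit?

245

Best packing: community garden — 45 k$, 245 total.
That's the maximum — no swap from here does better than 245.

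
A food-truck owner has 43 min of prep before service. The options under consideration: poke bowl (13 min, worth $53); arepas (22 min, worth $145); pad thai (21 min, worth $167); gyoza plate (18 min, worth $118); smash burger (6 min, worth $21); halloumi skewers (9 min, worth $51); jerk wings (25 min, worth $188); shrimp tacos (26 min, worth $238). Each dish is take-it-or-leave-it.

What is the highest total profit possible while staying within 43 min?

312

Filling by ratio: smash burger + halloumi skewers + shrimp tacos for 310, with 2 min left unused.
Using the slack differently, arepas + pad thai comes to 312 at 43 min.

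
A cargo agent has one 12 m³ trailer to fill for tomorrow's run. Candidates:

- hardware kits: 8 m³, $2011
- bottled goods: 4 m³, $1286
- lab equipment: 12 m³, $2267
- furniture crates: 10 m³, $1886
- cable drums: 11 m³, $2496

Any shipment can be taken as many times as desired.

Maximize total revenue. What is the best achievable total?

3858

The ratio ordering already packs tightly: 3×bottled goods, 12 m³, 3858.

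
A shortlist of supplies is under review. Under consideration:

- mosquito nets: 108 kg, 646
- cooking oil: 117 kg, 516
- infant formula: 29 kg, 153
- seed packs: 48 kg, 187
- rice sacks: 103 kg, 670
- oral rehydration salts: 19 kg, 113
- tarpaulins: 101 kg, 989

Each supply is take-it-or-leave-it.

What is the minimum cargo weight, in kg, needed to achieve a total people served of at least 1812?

233

Minimise kg subject to total people served ≥ 1812.
Taking infant formula + rice sacks + tarpaulins gives 1812 (≥ 1812) for 233 kg.
Below 233 kg the best achievable stays under 1812.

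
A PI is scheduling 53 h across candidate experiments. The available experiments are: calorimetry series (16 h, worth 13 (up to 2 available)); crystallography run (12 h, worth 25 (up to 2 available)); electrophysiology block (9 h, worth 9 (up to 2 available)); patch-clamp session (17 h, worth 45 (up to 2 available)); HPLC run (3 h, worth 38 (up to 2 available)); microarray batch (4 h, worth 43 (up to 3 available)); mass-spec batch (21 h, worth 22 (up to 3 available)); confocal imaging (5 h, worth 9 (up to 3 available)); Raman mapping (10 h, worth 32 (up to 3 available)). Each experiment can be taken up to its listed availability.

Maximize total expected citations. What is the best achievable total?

310

Taking 2×HPLC run + 3×microarray batch + confocal imaging + 3×Raman mapping: 53 h used, 310 in expected citations.
Every other selection either busts 53 h or exceeds an availability limit or fails to beat 310.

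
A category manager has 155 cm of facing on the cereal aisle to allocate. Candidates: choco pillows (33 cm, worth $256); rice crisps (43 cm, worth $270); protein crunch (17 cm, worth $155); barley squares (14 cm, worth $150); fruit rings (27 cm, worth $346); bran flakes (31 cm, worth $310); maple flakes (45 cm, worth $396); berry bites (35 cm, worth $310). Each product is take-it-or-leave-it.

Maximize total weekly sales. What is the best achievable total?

Greedy by ratio would take protein crunch + barley squares + fruit rings + bran flakes + berry bites: 124 cm used, total 1271.
The 14 cm tied up in barley squares is better spent on maple flakes — total rises to 1517 (155 cm).
No other feasible combination exceeds 1517.

1517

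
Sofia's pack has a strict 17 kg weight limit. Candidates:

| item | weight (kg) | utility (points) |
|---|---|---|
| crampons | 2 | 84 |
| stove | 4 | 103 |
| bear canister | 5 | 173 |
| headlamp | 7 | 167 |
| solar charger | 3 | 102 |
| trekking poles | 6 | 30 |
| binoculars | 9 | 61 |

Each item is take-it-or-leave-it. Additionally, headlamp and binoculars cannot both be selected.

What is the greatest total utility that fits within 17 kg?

526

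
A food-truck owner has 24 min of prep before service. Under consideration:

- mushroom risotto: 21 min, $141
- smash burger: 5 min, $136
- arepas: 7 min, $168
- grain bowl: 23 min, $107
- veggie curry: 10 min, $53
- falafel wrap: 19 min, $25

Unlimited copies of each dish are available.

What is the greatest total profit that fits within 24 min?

608

Density check — smash burger 27.20, arepas 24.00, mushroom risotto 6.71, veggie curry 5.30 are the best per min.
The ratio heuristic lands on 4×smash burger (544) but leaves 4 min idle.
The 10 min tied up in 2×smash burger is better spent on 2×arepas — total rises to 608 (24 min).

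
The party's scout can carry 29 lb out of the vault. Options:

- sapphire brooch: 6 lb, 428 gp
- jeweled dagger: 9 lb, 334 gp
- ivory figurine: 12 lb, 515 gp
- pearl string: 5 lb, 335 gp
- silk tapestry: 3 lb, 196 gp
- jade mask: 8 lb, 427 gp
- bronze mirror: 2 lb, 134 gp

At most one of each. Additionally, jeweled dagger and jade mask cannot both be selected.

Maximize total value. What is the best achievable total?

A density-first pass picks sapphire brooch + pearl string + silk tapestry + jade mask + bronze mirror — 1520 at 24 lb.
Dropping jade mask frees 8 lb; slotting in ivory figurine (12 lb) lifts the total to 1608 at 28 lb.
The closest alternative, sapphire brooch + ivory figurine + silk tapestry + jade mask, reaches only 1566.

1608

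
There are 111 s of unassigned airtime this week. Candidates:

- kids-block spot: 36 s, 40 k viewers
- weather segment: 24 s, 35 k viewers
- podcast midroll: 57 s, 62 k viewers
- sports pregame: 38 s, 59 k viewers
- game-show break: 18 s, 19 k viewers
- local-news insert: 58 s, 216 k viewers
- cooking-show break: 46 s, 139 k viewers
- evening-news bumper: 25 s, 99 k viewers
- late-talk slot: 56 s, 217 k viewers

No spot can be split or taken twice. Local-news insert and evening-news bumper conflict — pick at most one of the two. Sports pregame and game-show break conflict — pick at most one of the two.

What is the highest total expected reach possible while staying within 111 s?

356

Greedy by ratio would take weather segment + evening-news bumper + late-talk slot: 105 s used, total 351.
Dropping weather segment and evening-news bumper frees 49 s; slotting in cooking-show break (46 s) lifts the total to 356 at 102 s.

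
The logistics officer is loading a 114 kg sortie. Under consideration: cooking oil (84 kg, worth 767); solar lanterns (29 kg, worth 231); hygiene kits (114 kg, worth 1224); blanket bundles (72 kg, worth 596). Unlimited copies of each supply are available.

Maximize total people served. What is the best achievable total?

The ratio ordering already packs tightly: hygiene kits, 114 kg, 1224.

1224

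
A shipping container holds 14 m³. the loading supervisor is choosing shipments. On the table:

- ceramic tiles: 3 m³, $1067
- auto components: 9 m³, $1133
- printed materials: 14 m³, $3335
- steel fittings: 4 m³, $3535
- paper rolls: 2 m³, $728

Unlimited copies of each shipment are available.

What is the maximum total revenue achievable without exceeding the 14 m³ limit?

11333

3×steel fittings + paper rolls uses 14 of the 14 m³ and totals 11333.
Every other selection either busts 14 m³ or fails to beat 11333.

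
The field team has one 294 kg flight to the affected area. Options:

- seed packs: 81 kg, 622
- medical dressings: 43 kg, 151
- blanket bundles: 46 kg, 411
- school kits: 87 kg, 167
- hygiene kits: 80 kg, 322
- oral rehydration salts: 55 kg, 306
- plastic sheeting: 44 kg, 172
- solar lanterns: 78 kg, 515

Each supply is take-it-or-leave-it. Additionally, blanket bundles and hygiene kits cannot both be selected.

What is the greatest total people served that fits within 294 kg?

1871

Filling by ratio: seed packs + blanket bundles + oral rehydration salts + solar lanterns for 1854, with 34 kg left unused.
The 55 kg tied up in oral rehydration salts is better spent on medical dressings + plastic sheeting — total rises to 1871 (292 kg).
Next best is seed packs + blanket bundles + oral rehydration salts + solar lanterns at 1854 (260 kg) — short by 17.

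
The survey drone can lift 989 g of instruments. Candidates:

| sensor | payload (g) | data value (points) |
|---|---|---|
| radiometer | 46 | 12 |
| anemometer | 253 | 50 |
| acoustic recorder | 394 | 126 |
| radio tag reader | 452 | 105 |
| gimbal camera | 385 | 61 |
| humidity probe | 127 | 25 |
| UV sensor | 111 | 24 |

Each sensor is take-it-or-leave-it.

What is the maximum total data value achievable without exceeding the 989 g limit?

256

Ranking by ratio (data value/g): acoustic recorder 0.32, radiometer 0.26, radio tag reader 0.23.
Filling by ratio: radiometer + acoustic recorder + radio tag reader for 243, with 97 g left unused.
Dropping radiometer frees 46 g; slotting in humidity probe (127 g) lifts the total to 256 at 973 g.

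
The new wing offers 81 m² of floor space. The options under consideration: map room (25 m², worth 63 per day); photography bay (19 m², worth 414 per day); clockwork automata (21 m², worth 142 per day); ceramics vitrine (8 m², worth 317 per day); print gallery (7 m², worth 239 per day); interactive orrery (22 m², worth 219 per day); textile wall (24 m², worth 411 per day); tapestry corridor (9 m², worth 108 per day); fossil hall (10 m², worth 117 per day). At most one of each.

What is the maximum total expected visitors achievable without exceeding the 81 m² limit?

1606

Taking photography bay + ceramics vitrine + print gallery + textile wall + tapestry corridor + fossil hall: 77 m² used, 1606 in expected visitors.
No other feasible combination exceeds 1606.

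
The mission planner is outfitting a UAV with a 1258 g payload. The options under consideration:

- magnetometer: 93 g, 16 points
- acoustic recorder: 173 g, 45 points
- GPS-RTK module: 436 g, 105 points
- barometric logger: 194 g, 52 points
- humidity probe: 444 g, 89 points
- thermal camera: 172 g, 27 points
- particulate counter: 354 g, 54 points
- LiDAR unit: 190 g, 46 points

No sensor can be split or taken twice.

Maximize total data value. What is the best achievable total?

Ranking by ratio (data value/g): barometric logger 0.27, acoustic recorder 0.26, LiDAR unit 0.24.
Acoustic recorder + GPS-RTK module + barometric logger + humidity probe uses 1247 of the 1258 g and totals 291.

291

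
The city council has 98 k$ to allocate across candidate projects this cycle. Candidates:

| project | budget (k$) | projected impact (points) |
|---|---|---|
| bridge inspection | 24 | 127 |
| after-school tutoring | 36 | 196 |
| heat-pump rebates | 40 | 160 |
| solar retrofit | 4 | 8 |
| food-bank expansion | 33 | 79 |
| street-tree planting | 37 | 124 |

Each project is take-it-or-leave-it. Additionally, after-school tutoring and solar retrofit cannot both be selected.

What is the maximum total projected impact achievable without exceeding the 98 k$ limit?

447

Density check — after-school tutoring 5.44, bridge inspection 5.29, heat-pump rebates 4.00, street-tree planting 3.35 are the best per k$.
Bridge inspection + after-school tutoring + street-tree planting uses 97 of the 98 k$ and totals 447.
Next best is bridge inspection + after-school tutoring + food-bank expansion at 402 (93 k$) — short by 45.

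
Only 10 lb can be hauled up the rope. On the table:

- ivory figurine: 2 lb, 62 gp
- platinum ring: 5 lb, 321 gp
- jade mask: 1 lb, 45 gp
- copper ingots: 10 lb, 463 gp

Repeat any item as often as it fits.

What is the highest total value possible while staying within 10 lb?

642

Ranking by ratio (value/lb): platinum ring 64.20, copper ingots 46.30, jade mask 45.00, ivory figurine 31.00.
Taking 2×platinum ring: 10 lb used, 642 in value.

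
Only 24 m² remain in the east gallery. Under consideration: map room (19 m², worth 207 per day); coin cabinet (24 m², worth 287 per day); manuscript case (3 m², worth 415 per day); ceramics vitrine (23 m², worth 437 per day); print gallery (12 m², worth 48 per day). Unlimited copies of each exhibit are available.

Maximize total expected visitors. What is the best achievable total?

3320

Taking 8×manuscript case: 24 m² used, 3320 in expected visitors.
Nothing else within 24 m² beats 3320.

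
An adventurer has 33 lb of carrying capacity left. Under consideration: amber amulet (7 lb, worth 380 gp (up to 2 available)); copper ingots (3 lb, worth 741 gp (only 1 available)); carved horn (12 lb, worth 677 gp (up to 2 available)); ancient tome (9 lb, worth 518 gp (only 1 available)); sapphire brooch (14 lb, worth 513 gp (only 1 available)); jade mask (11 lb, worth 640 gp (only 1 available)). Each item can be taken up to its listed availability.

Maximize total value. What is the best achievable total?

2438

A density-first pass picks amber amulet + copper ingots + ancient tome + jade mask — 2279 at 30 lb.
Replace ancient tome with carved horn: the trade gains 159 net, giving 2438 at 33 lb.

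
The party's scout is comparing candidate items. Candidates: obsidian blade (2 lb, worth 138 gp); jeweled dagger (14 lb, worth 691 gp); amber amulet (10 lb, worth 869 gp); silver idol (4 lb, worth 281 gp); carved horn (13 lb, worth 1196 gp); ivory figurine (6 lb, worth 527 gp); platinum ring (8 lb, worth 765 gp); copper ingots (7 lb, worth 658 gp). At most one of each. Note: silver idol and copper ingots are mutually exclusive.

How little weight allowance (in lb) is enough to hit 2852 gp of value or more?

Need the lightest bundle worth ≥ 2852.
Taking obsidian blade + amber amulet + carved horn + copper ingots gives 2861 (≥ 2852) for 32 lb.
No combination under 32 lb hits 2852.

32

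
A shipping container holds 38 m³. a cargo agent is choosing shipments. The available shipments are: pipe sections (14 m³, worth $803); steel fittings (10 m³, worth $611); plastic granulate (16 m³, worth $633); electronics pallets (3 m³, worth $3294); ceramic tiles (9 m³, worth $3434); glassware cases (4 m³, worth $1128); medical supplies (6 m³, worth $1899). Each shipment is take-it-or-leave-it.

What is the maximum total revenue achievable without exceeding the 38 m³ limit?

10558

A density-first pass picks steel fittings + electronics pallets + ceramic tiles + glassware cases + medical supplies — 10366 at 32 m³.
The 10 m³ tied up in steel fittings is better spent on pipe sections — total rises to 10558 (36 m³).
Every other selection either busts 38 m³ or fails to beat 10558.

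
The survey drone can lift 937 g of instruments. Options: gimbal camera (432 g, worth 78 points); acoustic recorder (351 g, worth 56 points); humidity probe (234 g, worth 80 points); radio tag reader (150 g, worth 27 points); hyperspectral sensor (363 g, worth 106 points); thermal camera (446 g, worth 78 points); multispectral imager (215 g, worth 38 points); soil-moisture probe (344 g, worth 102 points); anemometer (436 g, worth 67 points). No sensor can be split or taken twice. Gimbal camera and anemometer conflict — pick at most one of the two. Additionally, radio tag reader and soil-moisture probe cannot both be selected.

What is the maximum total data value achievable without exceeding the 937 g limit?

246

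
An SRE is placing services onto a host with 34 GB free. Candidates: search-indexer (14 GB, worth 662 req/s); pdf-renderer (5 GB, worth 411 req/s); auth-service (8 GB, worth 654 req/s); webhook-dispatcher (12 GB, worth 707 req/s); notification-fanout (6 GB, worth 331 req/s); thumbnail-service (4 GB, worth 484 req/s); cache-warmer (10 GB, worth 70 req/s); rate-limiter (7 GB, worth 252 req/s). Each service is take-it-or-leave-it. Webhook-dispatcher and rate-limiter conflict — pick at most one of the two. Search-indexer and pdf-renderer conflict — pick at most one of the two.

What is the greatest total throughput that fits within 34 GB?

2256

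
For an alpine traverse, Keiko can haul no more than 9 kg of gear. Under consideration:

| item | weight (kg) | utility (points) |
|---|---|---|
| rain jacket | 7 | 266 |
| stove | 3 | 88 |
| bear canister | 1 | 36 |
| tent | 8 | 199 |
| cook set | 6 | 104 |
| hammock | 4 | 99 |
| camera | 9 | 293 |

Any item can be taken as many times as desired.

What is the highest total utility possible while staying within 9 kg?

338

Rain jacket + 2×bear canister uses 9 of the 9 kg and totals 338.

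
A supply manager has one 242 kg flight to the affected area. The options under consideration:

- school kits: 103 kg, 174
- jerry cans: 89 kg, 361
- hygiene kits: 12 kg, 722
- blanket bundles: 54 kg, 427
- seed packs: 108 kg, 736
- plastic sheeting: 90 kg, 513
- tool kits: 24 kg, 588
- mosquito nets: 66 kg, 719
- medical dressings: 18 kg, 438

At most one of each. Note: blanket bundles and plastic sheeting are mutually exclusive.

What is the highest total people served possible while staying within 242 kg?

3203

The ratio heuristic lands on hygiene kits + blanket bundles + tool kits + mosquito nets + medical dressings (2894) but leaves 68 kg idle.
The 54 kg tied up in blanket bundles is better spent on seed packs — total rises to 3203 (228 kg).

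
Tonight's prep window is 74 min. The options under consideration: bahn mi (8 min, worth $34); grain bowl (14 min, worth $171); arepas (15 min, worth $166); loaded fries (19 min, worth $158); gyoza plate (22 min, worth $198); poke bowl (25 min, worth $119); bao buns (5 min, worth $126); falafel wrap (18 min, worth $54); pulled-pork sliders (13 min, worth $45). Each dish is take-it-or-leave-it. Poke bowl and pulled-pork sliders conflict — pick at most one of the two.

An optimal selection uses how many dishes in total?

5

The maximum profit within 74 min is 715.
grain bowl + arepas + gyoza plate + bao buns + falafel wrap hits 715 at 74 min.
Every optimal selection uses 5 dishes.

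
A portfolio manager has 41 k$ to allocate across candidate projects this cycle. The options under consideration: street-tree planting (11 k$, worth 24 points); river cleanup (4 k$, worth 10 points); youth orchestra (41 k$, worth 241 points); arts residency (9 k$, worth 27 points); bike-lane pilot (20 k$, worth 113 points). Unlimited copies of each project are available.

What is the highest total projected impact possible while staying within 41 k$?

Best packing: youth orchestra — 41 k$, 241 total.
That's the maximum — no swap from here does better than 241.

241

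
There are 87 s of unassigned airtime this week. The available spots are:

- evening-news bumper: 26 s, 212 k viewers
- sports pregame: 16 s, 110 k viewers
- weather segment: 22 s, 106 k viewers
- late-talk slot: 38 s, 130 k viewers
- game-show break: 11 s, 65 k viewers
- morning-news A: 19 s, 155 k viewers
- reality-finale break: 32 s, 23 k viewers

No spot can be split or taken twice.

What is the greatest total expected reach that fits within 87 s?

583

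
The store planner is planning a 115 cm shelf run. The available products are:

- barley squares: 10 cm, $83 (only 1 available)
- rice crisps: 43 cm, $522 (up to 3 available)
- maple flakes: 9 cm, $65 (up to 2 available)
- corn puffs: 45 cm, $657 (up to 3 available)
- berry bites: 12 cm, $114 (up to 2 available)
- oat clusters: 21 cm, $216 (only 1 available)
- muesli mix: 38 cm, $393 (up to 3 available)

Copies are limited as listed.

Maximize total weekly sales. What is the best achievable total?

The ratio heuristic lands on 2×corn puffs + oat clusters (1530) but leaves 4 cm idle.
Replace oat clusters with 2×berry bites: the trade gains 12 net, giving 1542 at 114 cm.
Nothing else within 115 cm beats 1542.

1542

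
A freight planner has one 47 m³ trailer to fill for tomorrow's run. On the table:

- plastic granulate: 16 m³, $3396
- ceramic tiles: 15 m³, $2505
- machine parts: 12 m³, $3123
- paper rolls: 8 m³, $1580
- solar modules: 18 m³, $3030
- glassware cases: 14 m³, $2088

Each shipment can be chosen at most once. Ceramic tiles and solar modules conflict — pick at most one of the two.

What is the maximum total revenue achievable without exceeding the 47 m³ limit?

9549

Ranking by ratio (revenue/m³): machine parts 260.25, plastic granulate 212.25, paper rolls 197.50.
A density-first pass picks plastic granulate + machine parts + paper rolls — 8099 at 36 m³.
Dropping paper rolls frees 8 m³; slotting in solar modules (18 m³) lifts the total to 9549 at 46 m³.
Nothing else feasible within 47 m³ beats 9549.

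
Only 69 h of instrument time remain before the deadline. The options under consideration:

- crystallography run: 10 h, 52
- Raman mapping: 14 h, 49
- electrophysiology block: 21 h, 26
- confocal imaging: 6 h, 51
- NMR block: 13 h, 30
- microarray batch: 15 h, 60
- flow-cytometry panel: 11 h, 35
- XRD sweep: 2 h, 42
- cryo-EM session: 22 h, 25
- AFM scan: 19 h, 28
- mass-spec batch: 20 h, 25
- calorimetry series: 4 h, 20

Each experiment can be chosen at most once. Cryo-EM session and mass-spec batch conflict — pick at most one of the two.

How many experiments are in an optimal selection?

The maximum expected citations within 69 h is 309.
For example crystallography run + Raman mapping + confocal imaging + microarray batch + flow-cytometry panel + XRD sweep + calorimetry series achieves it, using 62 h.
Every optimal selection uses 7 experiments.

7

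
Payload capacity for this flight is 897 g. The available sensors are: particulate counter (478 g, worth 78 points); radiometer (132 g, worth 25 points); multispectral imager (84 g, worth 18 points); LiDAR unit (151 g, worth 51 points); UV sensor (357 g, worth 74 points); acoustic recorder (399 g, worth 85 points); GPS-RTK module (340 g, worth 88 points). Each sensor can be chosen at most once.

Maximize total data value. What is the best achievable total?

Greedy by ratio would take radiometer + multispectral imager + LiDAR unit + GPS-RTK module: 707 g used, total 182.
The 216 g tied up in radiometer and multispectral imager is better spent on acoustic recorder — total rises to 224 (890 g).
The spare 7 g is too small for any remaining sensor, and no exchange beats 224.

224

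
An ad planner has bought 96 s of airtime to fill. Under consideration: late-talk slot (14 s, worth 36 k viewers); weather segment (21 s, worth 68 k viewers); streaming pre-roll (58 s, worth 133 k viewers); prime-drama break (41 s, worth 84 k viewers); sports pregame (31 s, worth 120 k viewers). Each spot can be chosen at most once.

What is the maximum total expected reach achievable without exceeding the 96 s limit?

Filling by ratio: late-talk slot + weather segment + sports pregame for 224, with 30 s left unused.
The 14 s tied up in late-talk slot is better spent on prime-drama break — total rises to 272 (93 s).
That's the maximum — no swap from here does better than 272.

272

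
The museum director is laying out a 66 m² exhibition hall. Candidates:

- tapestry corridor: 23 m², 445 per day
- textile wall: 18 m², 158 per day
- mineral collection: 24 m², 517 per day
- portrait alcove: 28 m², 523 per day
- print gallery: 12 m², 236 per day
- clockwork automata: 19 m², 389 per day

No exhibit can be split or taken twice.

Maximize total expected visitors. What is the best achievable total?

1351

Greedy by ratio would take mineral collection + print gallery + clockwork automata: 55 m² used, total 1142.
Dropping print gallery frees 12 m²; slotting in tapestry corridor (23 m²) lifts the total to 1351 at 66 m².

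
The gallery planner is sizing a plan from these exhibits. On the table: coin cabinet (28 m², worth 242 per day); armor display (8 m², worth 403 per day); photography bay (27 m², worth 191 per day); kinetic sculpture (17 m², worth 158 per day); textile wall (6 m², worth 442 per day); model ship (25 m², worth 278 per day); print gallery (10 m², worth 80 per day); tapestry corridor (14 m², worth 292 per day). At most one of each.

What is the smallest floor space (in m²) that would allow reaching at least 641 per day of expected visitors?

14

Look for the lowest-floor combination reaching 641.
Taking armor display + textile wall gives 845 (≥ 641) for 14 m².
No combination under 14 m² hits 641.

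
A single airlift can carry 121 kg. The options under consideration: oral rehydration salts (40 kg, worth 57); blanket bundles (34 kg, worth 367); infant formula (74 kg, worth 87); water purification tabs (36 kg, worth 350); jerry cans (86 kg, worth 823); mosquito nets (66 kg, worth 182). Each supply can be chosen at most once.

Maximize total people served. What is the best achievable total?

1190

By people served per kg: blanket bundles 10.79, water purification tabs 9.72, jerry cans 9.57 lead.
Greedy by ratio would take oral rehydration salts + blanket bundles + water purification tabs: 110 kg used, total 774.
Dropping oral rehydration salts and water purification tabs frees 76 kg; slotting in jerry cans (86 kg) lifts the total to 1190 at 120 kg.
The closest alternative, jerry cans, reaches only 823.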